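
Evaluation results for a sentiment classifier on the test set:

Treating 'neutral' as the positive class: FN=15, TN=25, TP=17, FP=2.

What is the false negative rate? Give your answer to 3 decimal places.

0.469

FNR = FN/(FN+TP) = 15/(15+17) = 0.469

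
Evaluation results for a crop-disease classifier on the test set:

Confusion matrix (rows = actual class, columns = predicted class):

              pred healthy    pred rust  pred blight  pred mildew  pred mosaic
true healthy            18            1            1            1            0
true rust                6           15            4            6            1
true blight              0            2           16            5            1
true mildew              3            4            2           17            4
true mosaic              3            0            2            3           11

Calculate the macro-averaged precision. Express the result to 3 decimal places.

Per-class precision (TP/(TP+FP)):
  healthy: TP=18, FP=6+0+3+3=12 → 18/30 = 0.6000
  rust: TP=15, FP=1+2+4+0=7 → 15/22 = 0.6818
  blight: TP=16, FP=1+4+2+2=9 → 16/25 = 0.6400
  mildew: TP=17, FP=1+6+5+3=15 → 17/32 = 0.5313
  mosaic: TP=11, FP=0+1+1+4=6 → 11/17 = 0.6471
Macro-precision = mean = (0.6000 + 0.6818 + 0.6400 + 0.5313 + 0.6471) / 5 = 0.620

0.620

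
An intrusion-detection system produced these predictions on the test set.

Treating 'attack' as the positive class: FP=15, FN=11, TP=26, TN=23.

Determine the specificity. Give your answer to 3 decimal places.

Specificity = TN/(TN+FP) = 23/(23+15) = 0.605

0.605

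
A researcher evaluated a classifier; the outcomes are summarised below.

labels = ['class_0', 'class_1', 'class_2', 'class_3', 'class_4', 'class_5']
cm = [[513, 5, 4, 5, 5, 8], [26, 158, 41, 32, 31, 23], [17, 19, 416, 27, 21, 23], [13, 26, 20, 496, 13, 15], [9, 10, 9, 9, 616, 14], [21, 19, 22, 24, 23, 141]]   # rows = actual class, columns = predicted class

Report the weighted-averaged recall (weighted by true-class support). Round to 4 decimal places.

0.8142

Per-class recall (TP/(TP+FN)):
  class_0: TP=513, FN=5+4+5+5+8=27 → 513/540 = 0.95000
  class_1: TP=158, FN=26+41+32+31+23=153 → 158/311 = 0.50804
  class_2: TP=416, FN=17+19+27+21+23=107 → 416/523 = 0.79541
  class_3: TP=496, FN=13+26+20+13+15=87 → 496/583 = 0.85077
  class_4: TP=616, FN=9+10+9+9+14=51 → 616/667 = 0.92354
  class_5: TP=141, FN=21+19+22+24+23=109 → 141/250 = 0.56400
Weighted-recall = Σ (supportᵢ/N)·recallᵢ with N=2874: (540/2874)·0.95000 + (311/2874)·0.50804 + (523/2874)·0.79541 + (583/2874)·0.85077 + (667/2874)·0.92354 + (250/2874)·0.56400 = 0.8142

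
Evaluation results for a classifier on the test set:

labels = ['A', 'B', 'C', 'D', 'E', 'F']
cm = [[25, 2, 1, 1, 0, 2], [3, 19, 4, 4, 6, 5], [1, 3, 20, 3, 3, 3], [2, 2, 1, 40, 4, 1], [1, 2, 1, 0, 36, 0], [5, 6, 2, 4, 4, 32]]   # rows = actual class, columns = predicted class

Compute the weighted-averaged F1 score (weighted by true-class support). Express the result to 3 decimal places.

0.687

Per-class F1 score (2·TP/(2·TP+FP+FN)):
  A: TP=25, FP=3+1+2+1+5=12, FN=2+1+1+0+2=6 → 50/68 = 0.7353
  B: TP=19, FP=2+3+2+2+6=15, FN=3+4+4+6+5=22 → 38/75 = 0.5067
  C: TP=20, FP=1+4+1+1+2=9, FN=1+3+3+3+3=13 → 40/62 = 0.6452
  D: TP=40, FP=1+4+3+0+4=12, FN=2+2+1+4+1=10 → 80/102 = 0.7843
  E: TP=36, FP=0+6+3+4+4=17, FN=1+2+1+0+0=4 → 72/93 = 0.7742
  F: TP=32, FP=2+5+3+1+0=11, FN=5+6+2+4+4=21 → 64/96 = 0.6667
Weighted-F1 score = Σ (supportᵢ/N)·F1 scoreᵢ with N=248: (31/248)·0.7353 + (41/248)·0.5067 + (33/248)·0.6452 + (50/248)·0.7843 + (40/248)·0.7742 + (53/248)·0.6667 = 0.687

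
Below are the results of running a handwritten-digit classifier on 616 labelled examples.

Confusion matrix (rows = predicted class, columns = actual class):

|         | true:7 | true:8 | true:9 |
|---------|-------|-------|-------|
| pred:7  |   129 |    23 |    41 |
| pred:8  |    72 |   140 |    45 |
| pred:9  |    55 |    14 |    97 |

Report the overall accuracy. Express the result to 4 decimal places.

Accuracy = trace / total = (129+140+97=366) / 616 = 366/616 = 0.5942

0.5942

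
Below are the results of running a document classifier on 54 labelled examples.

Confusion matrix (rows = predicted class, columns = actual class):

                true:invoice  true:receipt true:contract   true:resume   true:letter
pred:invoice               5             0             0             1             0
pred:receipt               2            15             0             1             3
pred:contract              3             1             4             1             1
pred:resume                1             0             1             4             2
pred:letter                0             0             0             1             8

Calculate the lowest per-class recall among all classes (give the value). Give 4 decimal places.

Per-class recall (TP/(TP+FN)):
  invoice: TP=5, FN=2+3+1+0=6 → 5/11 = 0.45455
  receipt: TP=15, FN=0+1+0+0=1 → 15/16 = 0.93750
  contract: TP=4, FN=0+0+1+0=1 → 4/5 = 0.80000
  resume: TP=4, FN=1+1+1+1=4 → 4/8 = 0.50000
  letter: TP=8, FN=0+3+1+2=6 → 8/14 = 0.57143
Lowest is class 'invoice' with recall = 0.4545.

0.4545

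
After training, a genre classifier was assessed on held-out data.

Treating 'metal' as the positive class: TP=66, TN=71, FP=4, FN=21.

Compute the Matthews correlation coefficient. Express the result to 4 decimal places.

0.7099

MCC = (TP·TN − FP·FN) / √((TP+FP)(TP+FN)(TN+FP)(TN+FN))
Numerator = 66·71 − 4·21 = 4602
Denominator = √(70·87·75·92) = √42021000 = 6482.3607
MCC = 4602 / 6482.3607 = 0.7099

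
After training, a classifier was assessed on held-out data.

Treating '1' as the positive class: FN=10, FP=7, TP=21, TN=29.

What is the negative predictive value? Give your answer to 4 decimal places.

0.7436

NPV = TN/(TN+FN) = 29/(29+10) = 0.7436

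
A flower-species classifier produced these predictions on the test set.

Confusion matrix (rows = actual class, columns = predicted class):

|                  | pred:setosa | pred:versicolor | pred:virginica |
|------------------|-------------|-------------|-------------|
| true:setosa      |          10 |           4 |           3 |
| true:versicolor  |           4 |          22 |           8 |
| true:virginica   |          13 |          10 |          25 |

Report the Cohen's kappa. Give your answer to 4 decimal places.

0.3493

Observed agreement pₒ = trace/N = 57/99 = 0.57576
Expected agreement pₑ = Σ (rowᵢ·colᵢ)/N² = (17·27 + 34·36 + 48·36)/99² = 0.34803
κ = (pₒ − pₑ)/(1 − pₑ) = (0.57576 − 0.34803)/(1 − 0.34803) = 0.3493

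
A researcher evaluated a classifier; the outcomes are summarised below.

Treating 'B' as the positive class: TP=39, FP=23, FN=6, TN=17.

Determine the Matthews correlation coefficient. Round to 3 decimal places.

0.328

MCC = (TP·TN − FP·FN) / √((TP+FP)(TP+FN)(TN+FP)(TN+FN))
Numerator = 39·17 − 23·6 = 525
Denominator = √(62·45·40·23) = √2566800 = 1602.1236
MCC = 525 / 1602.1236 = 0.328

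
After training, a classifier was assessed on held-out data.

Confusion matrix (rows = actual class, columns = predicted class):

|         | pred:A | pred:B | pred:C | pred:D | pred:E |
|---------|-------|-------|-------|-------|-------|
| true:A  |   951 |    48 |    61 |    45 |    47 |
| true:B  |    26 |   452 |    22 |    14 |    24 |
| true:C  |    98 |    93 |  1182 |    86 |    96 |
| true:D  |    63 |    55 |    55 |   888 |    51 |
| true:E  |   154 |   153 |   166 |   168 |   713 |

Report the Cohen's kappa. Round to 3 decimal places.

0.662

Observed agreement pₒ = trace/N = 4186/5711 = 0.7330
Expected agreement pₑ = Σ (rowᵢ·colᵢ)/N² = (1152·1292 + 538·801 + 1555·1486 + 1112·1201 + 1354·931)/5711² = 0.2093
κ = (pₒ − pₑ)/(1 − pₑ) = (0.7330 − 0.2093)/(1 − 0.2093) = 0.662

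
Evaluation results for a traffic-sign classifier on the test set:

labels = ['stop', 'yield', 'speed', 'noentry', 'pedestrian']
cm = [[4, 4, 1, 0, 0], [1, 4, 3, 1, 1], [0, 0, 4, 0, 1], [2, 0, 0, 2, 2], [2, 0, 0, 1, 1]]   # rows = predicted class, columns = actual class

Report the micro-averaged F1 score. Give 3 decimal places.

0.441

Micro-averaging pools counts across classes: ΣTP=15, ΣFP=19, ΣFN=19.
Micro-F1 score = 2·TP/(2·TP+FP+FN) on pooled counts = 0.441 (equals overall accuracy in single-label multiclass).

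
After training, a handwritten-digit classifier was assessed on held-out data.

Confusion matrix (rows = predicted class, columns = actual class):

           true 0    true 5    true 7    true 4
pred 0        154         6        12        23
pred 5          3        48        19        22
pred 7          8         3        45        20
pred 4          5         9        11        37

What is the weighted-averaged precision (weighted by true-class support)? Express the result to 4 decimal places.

Per-class precision (TP/(TP+FP)):
  0: TP=154, FP=6+12+23=41 → 154/195 = 0.78974
  5: TP=48, FP=3+19+22=44 → 48/92 = 0.52174
  7: TP=45, FP=8+3+20=31 → 45/76 = 0.59211
  4: TP=37, FP=5+9+11=25 → 37/62 = 0.59677
Weighted-precision = Σ (supportᵢ/N)·precisionᵢ with N=425: (170/425)·0.78974 + (66/425)·0.52174 + (87/425)·0.59211 + (102/425)·0.59677 = 0.6614

0.6614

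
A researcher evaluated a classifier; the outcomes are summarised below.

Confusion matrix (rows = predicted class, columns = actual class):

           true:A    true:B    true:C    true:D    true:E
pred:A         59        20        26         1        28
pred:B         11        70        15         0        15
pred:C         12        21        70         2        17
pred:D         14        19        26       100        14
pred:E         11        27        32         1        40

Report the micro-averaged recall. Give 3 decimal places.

Micro-averaging pools counts across classes: ΣTP=339, ΣFP=312, ΣFN=312.
Micro-recall = TP/(TP+FN) on pooled counts = 0.521 (equals overall accuracy in single-label multiclass).

0.521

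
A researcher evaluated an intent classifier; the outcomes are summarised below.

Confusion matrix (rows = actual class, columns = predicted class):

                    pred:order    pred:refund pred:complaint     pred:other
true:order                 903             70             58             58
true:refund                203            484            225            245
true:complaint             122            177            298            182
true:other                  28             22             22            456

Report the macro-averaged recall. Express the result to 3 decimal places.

Per-class recall (TP/(TP+FN)):
  order: TP=903, FN=70+58+58=186 → 903/1089 = 0.8292
  refund: TP=484, FN=203+225+245=673 → 484/1157 = 0.4183
  complaint: TP=298, FN=122+177+182=481 → 298/779 = 0.3825
  other: TP=456, FN=28+22+22=72 → 456/528 = 0.8636
Macro-recall = mean = (0.8292 + 0.4183 + 0.3825 + 0.8636) / 4 = 0.623

0.623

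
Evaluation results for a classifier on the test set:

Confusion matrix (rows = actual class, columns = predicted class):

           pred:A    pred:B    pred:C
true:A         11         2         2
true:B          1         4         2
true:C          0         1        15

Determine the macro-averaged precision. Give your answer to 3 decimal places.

0.759

Per-class precision (TP/(TP+FP)):
  A: TP=11, FP=1+0=1 → 11/12 = 0.9167
  B: TP=4, FP=2+1=3 → 4/7 = 0.5714
  C: TP=15, FP=2+2=4 → 15/19 = 0.7895
Macro-precision = mean = (0.9167 + 0.5714 + 0.7895) / 3 = 0.759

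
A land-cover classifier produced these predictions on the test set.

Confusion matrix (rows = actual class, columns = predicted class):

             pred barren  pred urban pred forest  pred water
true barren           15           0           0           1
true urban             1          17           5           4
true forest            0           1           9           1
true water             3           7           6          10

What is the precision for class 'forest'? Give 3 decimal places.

Treat 'forest' as positive and all other classes as negative.
precision = TP/(TP+FP).
forest: TP=9, FP=0+5+6=11 → 9/20 = 0.4500

0.450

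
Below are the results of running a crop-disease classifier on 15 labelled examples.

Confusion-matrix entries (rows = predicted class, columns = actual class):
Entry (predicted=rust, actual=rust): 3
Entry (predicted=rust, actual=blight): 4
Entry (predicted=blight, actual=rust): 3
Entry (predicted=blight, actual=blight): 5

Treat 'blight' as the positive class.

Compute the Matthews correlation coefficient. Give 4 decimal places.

MCC = (TP·TN − FP·FN) / √((TP+FP)(TP+FN)(TN+FP)(TN+FN))
Numerator = 5·3 − 3·4 = 3
Denominator = √(8·9·6·7) = √3024 = 54.9909
MCC = 3 / 54.9909 = 0.0546

0.0546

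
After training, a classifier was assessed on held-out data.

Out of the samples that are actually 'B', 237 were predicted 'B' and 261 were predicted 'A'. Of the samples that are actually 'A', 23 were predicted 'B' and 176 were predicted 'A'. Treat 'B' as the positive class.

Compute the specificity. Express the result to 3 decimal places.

0.884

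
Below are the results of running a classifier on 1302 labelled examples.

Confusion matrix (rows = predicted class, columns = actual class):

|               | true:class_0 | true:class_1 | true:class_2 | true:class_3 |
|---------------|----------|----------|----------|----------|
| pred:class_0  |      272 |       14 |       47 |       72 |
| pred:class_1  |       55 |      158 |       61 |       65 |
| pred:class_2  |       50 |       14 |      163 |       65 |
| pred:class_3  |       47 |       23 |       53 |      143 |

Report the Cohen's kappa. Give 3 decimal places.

0.418

Observed agreement pₒ = trace/N = 736/1302 = 0.5653
Expected agreement pₑ = Σ (rowᵢ·colᵢ)/N² = (424·405 + 209·339 + 324·292 + 345·266)/1302² = 0.2530
κ = (pₒ − pₑ)/(1 − pₑ) = (0.5653 − 0.2530)/(1 − 0.2530) = 0.418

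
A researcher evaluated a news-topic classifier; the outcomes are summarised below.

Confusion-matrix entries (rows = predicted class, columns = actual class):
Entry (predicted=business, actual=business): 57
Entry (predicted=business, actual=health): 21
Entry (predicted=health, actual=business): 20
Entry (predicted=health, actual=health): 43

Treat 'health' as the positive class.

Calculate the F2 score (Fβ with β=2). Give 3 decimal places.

0.674

Fβ = (1+β²)·TP / ((1+β²)·TP + β²·FN + FP), with β²=4
= 5·43 / (5·43 + 4·21 + 20) = 0.674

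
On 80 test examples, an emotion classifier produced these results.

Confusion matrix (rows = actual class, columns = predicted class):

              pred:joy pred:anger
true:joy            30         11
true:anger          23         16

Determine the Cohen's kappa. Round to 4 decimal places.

Observed agreement pₒ = trace/N = 46/80 = 0.57500
Expected agreement pₑ = Σ (rowᵢ·colᵢ)/N² = (41·53 + 39·27)/80² = 0.50406
κ = (pₒ − pₑ)/(1 − pₑ) = (0.57500 − 0.50406)/(1 − 0.50406) = 0.1430

0.1430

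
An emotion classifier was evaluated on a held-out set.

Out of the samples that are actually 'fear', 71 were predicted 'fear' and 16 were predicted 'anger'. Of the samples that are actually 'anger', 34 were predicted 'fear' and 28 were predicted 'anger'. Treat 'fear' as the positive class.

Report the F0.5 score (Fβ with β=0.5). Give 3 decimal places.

Fβ = (1+β²)·TP / ((1+β²)·TP + β²·FN + FP), with β²=1/4
= 1.25·71 / (1.25·71 + 0.25·16 + 34) = 0.700

0.700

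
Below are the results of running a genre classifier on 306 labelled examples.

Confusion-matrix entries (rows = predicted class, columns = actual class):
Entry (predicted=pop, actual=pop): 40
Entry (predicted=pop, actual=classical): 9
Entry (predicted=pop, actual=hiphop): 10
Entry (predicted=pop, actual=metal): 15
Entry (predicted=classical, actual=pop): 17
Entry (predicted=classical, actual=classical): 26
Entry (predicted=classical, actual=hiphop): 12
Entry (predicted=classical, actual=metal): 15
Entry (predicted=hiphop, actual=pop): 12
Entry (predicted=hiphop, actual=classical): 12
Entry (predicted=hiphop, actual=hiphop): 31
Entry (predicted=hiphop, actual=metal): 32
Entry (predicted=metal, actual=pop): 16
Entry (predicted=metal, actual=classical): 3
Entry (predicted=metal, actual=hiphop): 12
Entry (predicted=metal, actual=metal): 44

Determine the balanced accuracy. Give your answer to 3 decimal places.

Balanced accuracy = mean of per-class recall.
  pop: recall = 40/85 = 0.4706
  classical: recall = 26/50 = 0.5200
  hiphop: recall = 31/65 = 0.4769
  metal: recall = 44/106 = 0.4151
Mean = (0.4706 + 0.5200 + 0.4769 + 0.4151) / 4 = 0.471

0.471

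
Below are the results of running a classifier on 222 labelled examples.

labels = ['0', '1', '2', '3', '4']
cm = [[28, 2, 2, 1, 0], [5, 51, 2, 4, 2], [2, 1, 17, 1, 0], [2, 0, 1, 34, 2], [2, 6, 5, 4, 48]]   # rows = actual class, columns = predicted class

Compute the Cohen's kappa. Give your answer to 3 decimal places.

Observed agreement pₒ = trace/N = 178/222 = 0.8018
Expected agreement pₑ = Σ (rowᵢ·colᵢ)/N² = (33·39 + 64·60 + 21·27 + 39·44 + 65·52)/222² = 0.2189
κ = (pₒ − pₑ)/(1 − pₑ) = (0.8018 − 0.2189)/(1 − 0.2189) = 0.746

0.746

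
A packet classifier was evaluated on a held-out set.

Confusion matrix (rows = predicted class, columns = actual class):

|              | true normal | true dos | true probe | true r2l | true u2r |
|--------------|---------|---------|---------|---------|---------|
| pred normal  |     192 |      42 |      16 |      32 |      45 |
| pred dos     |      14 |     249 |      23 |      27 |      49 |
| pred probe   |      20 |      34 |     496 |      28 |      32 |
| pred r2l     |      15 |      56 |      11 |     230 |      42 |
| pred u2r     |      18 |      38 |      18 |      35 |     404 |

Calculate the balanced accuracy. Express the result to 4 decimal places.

Balanced accuracy = mean of per-class recall.
  normal: recall = 192/259 = 0.74131
  dos: recall = 249/419 = 0.59427
  probe: recall = 496/564 = 0.87943
  r2l: recall = 230/352 = 0.65341
  u2r: recall = 404/572 = 0.70629
Mean = (0.74131 + 0.59427 + 0.87943 + 0.65341 + 0.70629) / 5 = 0.7149

0.7149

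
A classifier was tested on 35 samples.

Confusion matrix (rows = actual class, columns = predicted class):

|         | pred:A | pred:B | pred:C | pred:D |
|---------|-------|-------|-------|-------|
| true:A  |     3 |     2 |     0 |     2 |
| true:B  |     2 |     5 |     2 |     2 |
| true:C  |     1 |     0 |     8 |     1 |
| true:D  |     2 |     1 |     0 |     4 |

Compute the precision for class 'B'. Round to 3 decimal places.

Take TP from the diagonal, FP from the rest of the 'B' prediction marginal, FN from the rest of the 'B' actual marginal.
precision = TP/(TP+FP).
B: TP=5, FP=2+0+1=3 → 5/8 = 0.6250

0.625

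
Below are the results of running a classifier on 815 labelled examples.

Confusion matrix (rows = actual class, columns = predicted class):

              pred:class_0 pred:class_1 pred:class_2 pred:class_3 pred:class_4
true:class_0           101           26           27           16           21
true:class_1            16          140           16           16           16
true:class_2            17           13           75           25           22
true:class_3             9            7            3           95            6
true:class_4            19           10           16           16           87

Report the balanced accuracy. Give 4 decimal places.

Balanced accuracy = mean of per-class recall.
  class_0: recall = 101/191 = 0.52880
  class_1: recall = 140/204 = 0.68627
  class_2: recall = 75/152 = 0.49342
  class_3: recall = 95/120 = 0.79167
  class_4: recall = 87/148 = 0.58784
Mean = (0.52880 + 0.68627 + 0.49342 + 0.79167 + 0.58784) / 5 = 0.6176

0.6176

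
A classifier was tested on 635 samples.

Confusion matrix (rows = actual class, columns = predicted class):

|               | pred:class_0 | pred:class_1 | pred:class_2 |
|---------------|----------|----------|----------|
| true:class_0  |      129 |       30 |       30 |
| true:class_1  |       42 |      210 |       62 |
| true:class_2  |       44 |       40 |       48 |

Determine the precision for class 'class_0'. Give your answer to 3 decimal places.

precision = TP/(TP+FP).
class_0: TP=129, FP=42+44=86 → 129/215 = 0.6000

0.600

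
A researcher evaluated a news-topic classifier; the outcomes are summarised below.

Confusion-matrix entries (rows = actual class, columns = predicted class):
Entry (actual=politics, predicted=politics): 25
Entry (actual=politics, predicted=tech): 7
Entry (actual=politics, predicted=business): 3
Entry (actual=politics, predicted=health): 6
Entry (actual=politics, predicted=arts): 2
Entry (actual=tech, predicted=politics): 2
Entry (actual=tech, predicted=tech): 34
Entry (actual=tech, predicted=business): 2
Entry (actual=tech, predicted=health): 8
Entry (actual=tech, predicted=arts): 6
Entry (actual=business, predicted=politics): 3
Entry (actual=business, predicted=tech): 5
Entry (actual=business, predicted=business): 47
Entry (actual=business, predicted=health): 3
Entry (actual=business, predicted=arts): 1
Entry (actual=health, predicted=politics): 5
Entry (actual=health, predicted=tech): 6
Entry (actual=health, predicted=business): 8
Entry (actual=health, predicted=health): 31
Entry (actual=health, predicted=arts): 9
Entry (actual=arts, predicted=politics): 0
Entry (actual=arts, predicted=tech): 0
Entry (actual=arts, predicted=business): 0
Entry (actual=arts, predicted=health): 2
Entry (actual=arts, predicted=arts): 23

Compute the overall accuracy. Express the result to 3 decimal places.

Accuracy = trace / total = (25+34+47+31+23=160) / 238 = 160/238 = 0.672

0.672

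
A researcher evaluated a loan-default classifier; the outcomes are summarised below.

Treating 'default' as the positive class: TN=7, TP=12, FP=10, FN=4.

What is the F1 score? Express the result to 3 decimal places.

0.632

Precision = TP/(TP+FP) = 12/22 = 0.5455
Recall = TP/(TP+FN) = 12/16 = 0.7500
F1 = 2·TP/(2·TP+FP+FN) = 24/38 = 0.632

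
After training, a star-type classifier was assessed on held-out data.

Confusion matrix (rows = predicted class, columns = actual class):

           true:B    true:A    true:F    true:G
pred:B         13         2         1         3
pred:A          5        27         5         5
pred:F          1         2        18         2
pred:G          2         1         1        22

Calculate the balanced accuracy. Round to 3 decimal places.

0.718

Balanced accuracy = mean of per-class recall.
  B: recall = 13/21 = 0.6190
  A: recall = 27/32 = 0.8438
  F: recall = 18/25 = 0.7200
  G: recall = 22/32 = 0.6875
Mean = (0.6190 + 0.8438 + 0.7200 + 0.6875) / 4 = 0.718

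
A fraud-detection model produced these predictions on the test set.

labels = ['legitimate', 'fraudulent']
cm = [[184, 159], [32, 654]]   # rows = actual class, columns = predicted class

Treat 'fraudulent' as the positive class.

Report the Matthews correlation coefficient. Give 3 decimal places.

0.567

MCC = (TP·TN − FP·FN) / √((TP+FP)(TP+FN)(TN+FP)(TN+FN))
Numerator = 654·184 − 159·32 = 115248
Denominator = √(813·686·343·216) = √41320211184 = 203273.7346
MCC = 115248 / 203273.7346 = 0.567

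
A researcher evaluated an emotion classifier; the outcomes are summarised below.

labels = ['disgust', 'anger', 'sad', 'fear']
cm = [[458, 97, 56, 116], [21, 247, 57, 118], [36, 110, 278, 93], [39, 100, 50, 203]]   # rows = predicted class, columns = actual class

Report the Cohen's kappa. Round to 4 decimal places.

Observed agreement pₒ = trace/N = 1186/2079 = 0.57047
Expected agreement pₑ = Σ (rowᵢ·colᵢ)/N² = (554·727 + 554·443 + 441·517 + 530·392)/2079² = 0.25078
κ = (pₒ − pₑ)/(1 − pₑ) = (0.57047 − 0.25078)/(1 − 0.25078) = 0.4267

0.4267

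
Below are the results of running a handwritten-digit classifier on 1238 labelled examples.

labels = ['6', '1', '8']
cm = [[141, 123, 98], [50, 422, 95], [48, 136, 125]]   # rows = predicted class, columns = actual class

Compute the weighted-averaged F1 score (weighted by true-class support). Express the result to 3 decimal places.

0.565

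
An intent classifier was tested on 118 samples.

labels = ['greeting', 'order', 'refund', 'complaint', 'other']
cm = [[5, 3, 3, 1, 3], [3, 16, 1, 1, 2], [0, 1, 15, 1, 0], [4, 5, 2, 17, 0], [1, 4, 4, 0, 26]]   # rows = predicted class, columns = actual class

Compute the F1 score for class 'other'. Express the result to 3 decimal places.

F1 score = 2·TP/(2·TP+FP+FN).
other: TP=26, FP=1+4+4+0=9, FN=3+2+0+0=5 → 52/66 = 0.7879

0.788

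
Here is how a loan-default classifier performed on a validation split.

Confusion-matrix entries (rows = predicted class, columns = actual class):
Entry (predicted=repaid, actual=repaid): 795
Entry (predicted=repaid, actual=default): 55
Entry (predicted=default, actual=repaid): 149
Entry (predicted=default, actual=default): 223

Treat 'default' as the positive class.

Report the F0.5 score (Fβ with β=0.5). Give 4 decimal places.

0.6314

Fβ = (1+β²)·TP / ((1+β²)·TP + β²·FN + FP), with β²=1/4
= 1.25·223 / (1.25·223 + 0.25·55 + 149) = 0.6314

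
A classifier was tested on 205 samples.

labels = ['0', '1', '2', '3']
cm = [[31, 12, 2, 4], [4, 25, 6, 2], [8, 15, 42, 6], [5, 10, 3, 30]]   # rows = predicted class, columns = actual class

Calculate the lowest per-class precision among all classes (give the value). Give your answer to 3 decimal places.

0.592

Per-class precision (TP/(TP+FP)):
  0: TP=31, FP=12+2+4=18 → 31/49 = 0.6327
  1: TP=25, FP=4+6+2=12 → 25/37 = 0.6757
  2: TP=42, FP=8+15+6=29 → 42/71 = 0.5915
  3: TP=30, FP=5+10+3=18 → 30/48 = 0.6250
Lowest is class '2' with precision = 0.592.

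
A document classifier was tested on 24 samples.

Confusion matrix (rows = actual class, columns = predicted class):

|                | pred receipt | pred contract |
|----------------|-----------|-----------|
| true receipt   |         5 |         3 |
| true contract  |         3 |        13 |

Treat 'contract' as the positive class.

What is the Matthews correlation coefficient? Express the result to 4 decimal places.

0.4375

MCC = (TP·TN − FP·FN) / √((TP+FP)(TP+FN)(TN+FP)(TN+FN))
Numerator = 13·5 − 3·3 = 56
Denominator = √(16·16·8·8) = √16384 = 128.0000
MCC = 56 / 128.0000 = 0.4375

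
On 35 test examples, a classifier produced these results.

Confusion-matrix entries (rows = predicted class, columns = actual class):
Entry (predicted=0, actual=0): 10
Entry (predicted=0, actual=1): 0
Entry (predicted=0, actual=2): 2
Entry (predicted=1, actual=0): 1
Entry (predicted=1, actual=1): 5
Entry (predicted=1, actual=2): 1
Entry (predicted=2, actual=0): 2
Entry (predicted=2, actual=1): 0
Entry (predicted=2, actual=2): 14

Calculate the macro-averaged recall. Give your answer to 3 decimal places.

Per-class recall (TP/(TP+FN)):
  0: TP=10, FN=1+2=3 → 10/13 = 0.7692
  1: TP=5, FN=0+0=0 → 5/5 = 1.0000
  2: TP=14, FN=2+1=3 → 14/17 = 0.8235
Macro-recall = mean = (0.7692 + 1.0000 + 0.8235) / 3 = 0.864

0.864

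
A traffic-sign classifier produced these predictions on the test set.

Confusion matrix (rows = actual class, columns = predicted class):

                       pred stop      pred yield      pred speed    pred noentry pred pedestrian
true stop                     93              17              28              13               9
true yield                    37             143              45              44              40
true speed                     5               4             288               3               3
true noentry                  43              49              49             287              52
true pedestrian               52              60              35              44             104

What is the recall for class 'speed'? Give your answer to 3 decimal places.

0.950

One-vs-rest for 'speed': TP = diagonal; FP = other classes predicted 'speed'; FN = 'speed' predicted as other.
recall = TP/(TP+FN).
speed: TP=288, FN=5+4+3+3=15 → 288/303 = 0.9505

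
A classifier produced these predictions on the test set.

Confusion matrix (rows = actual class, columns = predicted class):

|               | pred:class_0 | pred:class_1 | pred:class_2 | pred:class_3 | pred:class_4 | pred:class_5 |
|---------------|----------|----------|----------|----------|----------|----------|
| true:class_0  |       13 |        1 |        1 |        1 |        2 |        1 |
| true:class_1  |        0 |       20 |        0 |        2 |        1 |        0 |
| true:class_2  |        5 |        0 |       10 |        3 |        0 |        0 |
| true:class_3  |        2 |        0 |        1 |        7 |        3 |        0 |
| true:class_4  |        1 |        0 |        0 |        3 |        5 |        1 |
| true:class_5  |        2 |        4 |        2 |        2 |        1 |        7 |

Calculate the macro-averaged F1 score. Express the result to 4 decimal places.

0.5837

Per-class F1 score (2·TP/(2·TP+FP+FN)):
  class_0: TP=13, FP=0+5+2+1+2=10, FN=1+1+1+2+1=6 → 26/42 = 0.61905
  class_1: TP=20, FP=1+0+0+0+4=5, FN=0+0+2+1+0=3 → 40/48 = 0.83333
  class_2: TP=10, FP=1+0+1+0+2=4, FN=5+0+3+0+0=8 → 20/32 = 0.62500
  class_3: TP=7, FP=1+2+3+3+2=11, FN=2+0+1+3+0=6 → 14/31 = 0.45161
  class_4: TP=5, FP=2+1+0+3+1=7, FN=1+0+0+3+1=5 → 10/22 = 0.45455
  class_5: TP=7, FP=1+0+0+0+1=2, FN=2+4+2+2+1=11 → 14/27 = 0.51852
Macro-F1 score = mean = (0.61905 + 0.83333 + 0.62500 + 0.45161 + 0.45455 + 0.51852) / 6 = 0.5837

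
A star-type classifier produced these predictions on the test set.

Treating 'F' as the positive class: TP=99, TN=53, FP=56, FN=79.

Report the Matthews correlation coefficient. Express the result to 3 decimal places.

0.041

MCC = (TP·TN − FP·FN) / √((TP+FP)(TP+FN)(TN+FP)(TN+FN))
Numerator = 99·53 − 56·79 = 823
Denominator = √(155·178·109·132) = √396964920 = 19923.9785
MCC = 823 / 19923.9785 = 0.041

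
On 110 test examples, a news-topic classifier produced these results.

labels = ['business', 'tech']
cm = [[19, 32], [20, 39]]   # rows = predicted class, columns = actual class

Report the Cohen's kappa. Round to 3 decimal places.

Observed agreement pₒ = trace/N = 58/110 = 0.5273
Expected agreement pₑ = Σ (rowᵢ·colᵢ)/N² = (39·51 + 71·59)/110² = 0.5106
κ = (pₒ − pₑ)/(1 − pₑ) = (0.5273 − 0.5106)/(1 − 0.5106) = 0.034

0.034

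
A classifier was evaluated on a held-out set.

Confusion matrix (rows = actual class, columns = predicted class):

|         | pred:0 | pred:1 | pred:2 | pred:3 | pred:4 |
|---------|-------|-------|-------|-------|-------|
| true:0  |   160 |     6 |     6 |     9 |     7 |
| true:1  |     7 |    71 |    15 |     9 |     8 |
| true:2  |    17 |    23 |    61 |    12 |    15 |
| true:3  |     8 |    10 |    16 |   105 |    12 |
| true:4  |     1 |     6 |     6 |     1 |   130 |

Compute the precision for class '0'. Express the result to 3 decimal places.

0.829

Take TP from the diagonal, FP from the rest of the '0' prediction marginal, FN from the rest of the '0' actual marginal.
precision = TP/(TP+FP).
0: TP=160, FP=7+17+8+1=33 → 160/193 = 0.8290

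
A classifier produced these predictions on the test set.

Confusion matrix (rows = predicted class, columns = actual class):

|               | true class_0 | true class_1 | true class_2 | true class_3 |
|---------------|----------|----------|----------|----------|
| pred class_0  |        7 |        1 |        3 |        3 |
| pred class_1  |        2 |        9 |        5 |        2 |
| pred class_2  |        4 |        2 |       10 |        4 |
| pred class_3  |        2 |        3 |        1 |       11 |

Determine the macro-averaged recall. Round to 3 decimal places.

0.536

Per-class recall (TP/(TP+FN)):
  class_0: TP=7, FN=2+4+2=8 → 7/15 = 0.4667
  class_1: TP=9, FN=1+2+3=6 → 9/15 = 0.6000
  class_2: TP=10, FN=3+5+1=9 → 10/19 = 0.5263
  class_3: TP=11, FN=3+2+4=9 → 11/20 = 0.5500
Macro-recall = mean = (0.4667 + 0.6000 + 0.5263 + 0.5500) / 4 = 0.536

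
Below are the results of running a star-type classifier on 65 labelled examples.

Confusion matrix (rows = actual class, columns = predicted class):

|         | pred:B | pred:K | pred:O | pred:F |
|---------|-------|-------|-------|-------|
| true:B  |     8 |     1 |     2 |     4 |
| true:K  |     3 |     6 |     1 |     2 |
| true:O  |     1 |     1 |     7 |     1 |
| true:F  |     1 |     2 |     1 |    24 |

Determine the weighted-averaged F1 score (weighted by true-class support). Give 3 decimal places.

0.686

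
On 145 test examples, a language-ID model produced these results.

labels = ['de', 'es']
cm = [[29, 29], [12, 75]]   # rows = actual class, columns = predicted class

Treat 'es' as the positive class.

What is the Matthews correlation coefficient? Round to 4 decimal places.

MCC = (TP·TN − FP·FN) / √((TP+FP)(TP+FN)(TN+FP)(TN+FN))
Numerator = 75·29 − 29·12 = 1827
Denominator = √(104·87·58·41) = √21516144 = 4638.5498
MCC = 1827 / 4638.5498 = 0.3939

0.3939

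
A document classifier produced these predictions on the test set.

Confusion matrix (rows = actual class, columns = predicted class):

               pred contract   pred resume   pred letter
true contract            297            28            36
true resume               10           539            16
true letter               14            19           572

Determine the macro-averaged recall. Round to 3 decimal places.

0.907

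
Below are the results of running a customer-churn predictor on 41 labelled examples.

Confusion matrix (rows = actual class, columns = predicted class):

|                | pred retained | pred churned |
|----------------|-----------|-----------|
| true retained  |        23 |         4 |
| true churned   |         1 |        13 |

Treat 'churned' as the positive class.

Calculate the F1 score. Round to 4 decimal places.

0.8387

Precision = TP/(TP+FP) = 13/17 = 0.7647
Recall = TP/(TP+FN) = 13/14 = 0.9286
F1 = 2·TP/(2·TP+FP+FN) = 26/31 = 0.8387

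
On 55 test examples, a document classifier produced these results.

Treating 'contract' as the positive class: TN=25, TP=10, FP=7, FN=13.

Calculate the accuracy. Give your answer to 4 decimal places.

Accuracy = (TP+TN)/N = (10+25)/55 = 0.6364

0.6364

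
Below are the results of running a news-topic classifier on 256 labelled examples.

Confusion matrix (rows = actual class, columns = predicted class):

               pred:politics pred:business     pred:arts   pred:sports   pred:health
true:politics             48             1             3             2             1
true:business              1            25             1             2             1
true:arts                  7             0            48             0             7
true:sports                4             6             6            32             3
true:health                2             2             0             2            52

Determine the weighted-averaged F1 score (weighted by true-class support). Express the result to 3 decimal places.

Per-class F1 score (2·TP/(2·TP+FP+FN)):
  politics: TP=48, FP=1+7+4+2=14, FN=1+3+2+1=7 → 96/117 = 0.8205
  business: TP=25, FP=1+0+6+2=9, FN=1+1+2+1=5 → 50/64 = 0.7813
  arts: TP=48, FP=3+1+6+0=10, FN=7+0+0+7=14 → 96/120 = 0.8000
  sports: TP=32, FP=2+2+0+2=6, FN=4+6+6+3=19 → 64/89 = 0.7191
  health: TP=52, FP=1+1+7+3=12, FN=2+2+0+2=6 → 104/122 = 0.8525
Weighted-F1 score = Σ (supportᵢ/N)·F1 scoreᵢ with N=256: (55/256)·0.8205 + (30/256)·0.7813 + (62/256)·0.8000 + (51/256)·0.7191 + (58/256)·0.8525 = 0.798

0.798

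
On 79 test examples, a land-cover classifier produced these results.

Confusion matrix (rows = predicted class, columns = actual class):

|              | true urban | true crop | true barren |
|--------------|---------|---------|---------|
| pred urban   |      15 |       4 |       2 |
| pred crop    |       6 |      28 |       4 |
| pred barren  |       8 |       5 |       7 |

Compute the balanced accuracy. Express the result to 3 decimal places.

Balanced accuracy = mean of per-class recall.
  urban: recall = 15/29 = 0.5172
  crop: recall = 28/37 = 0.7568
  barren: recall = 7/13 = 0.5385
Mean = (0.5172 + 0.7568 + 0.5385) / 3 = 0.604

0.604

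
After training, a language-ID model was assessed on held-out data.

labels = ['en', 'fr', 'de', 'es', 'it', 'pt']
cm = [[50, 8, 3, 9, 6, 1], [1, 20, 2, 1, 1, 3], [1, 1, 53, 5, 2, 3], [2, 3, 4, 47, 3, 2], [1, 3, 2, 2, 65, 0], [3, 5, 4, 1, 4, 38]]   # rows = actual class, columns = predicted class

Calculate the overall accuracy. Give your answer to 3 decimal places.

Accuracy = trace / total = (50+20+53+47+65+38=273) / 359 = 273/359 = 0.760

0.760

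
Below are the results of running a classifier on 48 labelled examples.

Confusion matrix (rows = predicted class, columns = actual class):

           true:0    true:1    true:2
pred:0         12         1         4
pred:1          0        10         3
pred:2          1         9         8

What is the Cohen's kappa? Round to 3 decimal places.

Observed agreement pₒ = trace/N = 30/48 = 0.6250
Expected agreement pₑ = Σ (rowᵢ·colᵢ)/N² = (13·17 + 20·13 + 15·18)/48² = 0.3260
κ = (pₒ − pₑ)/(1 − pₑ) = (0.6250 − 0.3260)/(1 − 0.3260) = 0.444

0.444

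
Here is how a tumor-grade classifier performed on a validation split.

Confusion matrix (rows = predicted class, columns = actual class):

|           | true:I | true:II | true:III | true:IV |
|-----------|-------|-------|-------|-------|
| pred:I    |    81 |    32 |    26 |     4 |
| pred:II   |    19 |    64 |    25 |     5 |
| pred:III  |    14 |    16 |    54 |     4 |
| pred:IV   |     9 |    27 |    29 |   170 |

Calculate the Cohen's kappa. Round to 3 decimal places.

0.508

Observed agreement pₒ = trace/N = 369/579 = 0.6373
Expected agreement pₑ = Σ (rowᵢ·colᵢ)/N² = (123·143 + 139·113 + 134·88 + 183·235)/579² = 0.2628
κ = (pₒ − pₑ)/(1 − pₑ) = (0.6373 − 0.2628)/(1 − 0.2628) = 0.508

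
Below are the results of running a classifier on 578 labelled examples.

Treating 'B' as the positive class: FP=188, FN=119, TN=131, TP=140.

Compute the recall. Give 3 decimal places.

0.541

Recall = TP/(TP+FN) = 140/(140+119) = 140/259 = 0.541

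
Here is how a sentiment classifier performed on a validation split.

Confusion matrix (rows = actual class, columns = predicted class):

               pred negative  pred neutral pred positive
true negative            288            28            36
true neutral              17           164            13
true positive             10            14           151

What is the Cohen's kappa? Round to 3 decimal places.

Observed agreement pₒ = trace/N = 603/721 = 0.8363
Expected agreement pₑ = Σ (rowᵢ·colᵢ)/N² = (352·315 + 194·206 + 175·200)/721² = 0.3575
κ = (pₒ − pₑ)/(1 − pₑ) = (0.8363 − 0.3575)/(1 − 0.3575) = 0.745

0.745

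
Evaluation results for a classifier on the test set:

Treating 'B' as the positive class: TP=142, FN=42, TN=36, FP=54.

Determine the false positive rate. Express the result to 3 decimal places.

0.600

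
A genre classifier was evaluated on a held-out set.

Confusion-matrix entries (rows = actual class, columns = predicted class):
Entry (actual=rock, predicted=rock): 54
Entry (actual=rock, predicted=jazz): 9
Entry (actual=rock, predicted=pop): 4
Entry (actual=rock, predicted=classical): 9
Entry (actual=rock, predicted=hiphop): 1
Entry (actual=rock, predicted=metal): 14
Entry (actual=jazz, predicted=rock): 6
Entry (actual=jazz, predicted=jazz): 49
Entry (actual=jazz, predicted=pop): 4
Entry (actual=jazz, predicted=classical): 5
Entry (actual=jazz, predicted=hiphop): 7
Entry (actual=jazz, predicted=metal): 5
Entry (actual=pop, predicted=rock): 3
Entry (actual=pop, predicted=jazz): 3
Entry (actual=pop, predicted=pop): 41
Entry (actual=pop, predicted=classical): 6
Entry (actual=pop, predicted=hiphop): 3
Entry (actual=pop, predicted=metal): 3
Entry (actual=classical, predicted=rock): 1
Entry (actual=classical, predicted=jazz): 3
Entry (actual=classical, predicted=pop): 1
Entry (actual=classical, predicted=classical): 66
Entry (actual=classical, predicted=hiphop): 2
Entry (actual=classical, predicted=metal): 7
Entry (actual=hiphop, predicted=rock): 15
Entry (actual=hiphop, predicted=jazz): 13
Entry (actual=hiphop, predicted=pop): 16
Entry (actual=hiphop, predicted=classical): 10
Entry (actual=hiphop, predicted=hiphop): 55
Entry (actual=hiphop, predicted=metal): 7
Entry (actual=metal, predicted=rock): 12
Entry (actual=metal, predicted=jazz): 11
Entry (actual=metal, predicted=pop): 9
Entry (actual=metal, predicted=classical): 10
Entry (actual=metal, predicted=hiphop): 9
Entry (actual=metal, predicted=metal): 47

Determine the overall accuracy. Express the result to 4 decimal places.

0.6000

Accuracy = trace / total = (54+49+41+66+55+47=312) / 520 = 312/520 = 0.6000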